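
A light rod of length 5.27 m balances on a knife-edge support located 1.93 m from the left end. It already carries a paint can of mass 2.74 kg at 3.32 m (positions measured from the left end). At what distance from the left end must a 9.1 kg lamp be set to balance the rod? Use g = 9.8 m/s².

x ≈ 1.51 m from the left end

Choose the knife-edge support (at 1.93 m from the left end) as the axis so the support reaction has zero arm there.
Paint can: 2.74 × 9.8 = 26.85 N down at 3.32 m → arm 1.39 m, τ = 26.85 × 1.39 = 37.32 N·m clockwise.
Net moment of existing loads = 37.32 N·m clockwise.
The lamp weighs 9.1 × 9.8 = 89.18 N and must supply an equal counterclockwise moment, so its lever arm about the knife-edge support is 37.32 / 89.18 = 0.418 m.
That puts it at 1.93 − 0.418 = 1.51 m from the left end.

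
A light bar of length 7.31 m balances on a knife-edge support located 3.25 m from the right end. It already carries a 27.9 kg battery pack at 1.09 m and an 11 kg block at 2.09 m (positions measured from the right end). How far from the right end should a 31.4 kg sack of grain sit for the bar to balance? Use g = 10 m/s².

x ≈ 5.58 m from the right end

Choose the knife-edge support (at 3.25 m from the right end) as the axis so the support reaction has zero arm there.
Battery pack: 27.9 × 10 = 279 N down at 1.09 m → arm 2.16 m, τ = 279 × 2.16 = 602.6 N·m clockwise.
Block: 11 × 10 = 110 N down at 2.09 m → arm 1.16 m, τ = 110 × 1.16 = 127.6 N·m clockwise.
Net moment of existing loads = 730.2 N·m clockwise.
The sack of grain weighs 31.4 × 10 = 314 N and must supply an equal counterclockwise moment, so its lever arm about the knife-edge support is 730.2 / 314 = 2.33 m.
That puts it at 3.25 + 2.33 = 5.58 m from the right end.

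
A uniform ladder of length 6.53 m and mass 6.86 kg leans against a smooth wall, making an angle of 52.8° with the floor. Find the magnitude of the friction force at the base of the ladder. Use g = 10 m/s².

Sum moments about the foot of the ladder (the floor normal and friction both act there and drop out).
Ladder weight 6.86×10 = 68.6 N acts at 3.265 m along the ladder; its horizontal arm is 3.265·cos52.8° = 1.974 m → τ = 135.4 N·m clockwise.
Wall normal N acts horizontally at the top; its moment arm is the height L sinθ = 6.53·sin52.8° = 5.201 m, counterclockwise.
Balancing moments: N × 5.201 = 135.4, giving N = 26 N.
ΣFx = 0: friction at the foot balances the wall's push, so f = N_wall = 26 N.

f ≈ 26 N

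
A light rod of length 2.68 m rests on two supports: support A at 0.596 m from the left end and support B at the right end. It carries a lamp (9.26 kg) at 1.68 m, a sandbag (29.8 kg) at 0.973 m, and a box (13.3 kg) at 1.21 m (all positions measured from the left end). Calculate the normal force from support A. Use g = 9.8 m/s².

Choose support B as the axis so its reaction then has zero moment arm.
Lamp: 9.26 × 9.8 = 90.75 N down at 1.68 m → arm 1 m, τ = 90.75 × 1 = 90.75 N·m counterclockwise.
Sandbag: 29.8 × 9.8 = 292 N down at 0.973 m → arm 1.707 m, τ = 292 × 1.707 = 498.4 N·m counterclockwise.
Box: 13.3 × 9.8 = 130.3 N down at 1.21 m → arm 1.47 m, τ = 130.3 × 1.47 = 191.5 N·m counterclockwise.
Net load moment about support B = 780.6 N·m counterclockwise.
Reaction R at support A is upward at 0.596 m, arm 2.084 m → moment R × 2.084 clockwise.
Στ = 0 ⇒ R × 2.084 = 780.6 ⇒ R = 375 N.

R_A ≈ 375 N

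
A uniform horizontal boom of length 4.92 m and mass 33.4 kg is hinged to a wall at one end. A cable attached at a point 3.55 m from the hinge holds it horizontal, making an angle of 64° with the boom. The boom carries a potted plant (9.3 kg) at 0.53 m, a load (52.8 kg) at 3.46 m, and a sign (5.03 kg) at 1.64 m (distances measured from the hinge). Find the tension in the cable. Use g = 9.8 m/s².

T ≈ 854 N

Take moments about the hinge.
Beam weight: 33.4 × 9.8 = 327.3 N down at 2.46 m → arm 2.46 m, τ = 327.3 × 2.46 = 805.2 N·m clockwise.
Potted plant: 9.3 × 9.8 = 91.14 N down at 0.53 m → arm 0.53 m, τ = 91.14 × 0.53 = 48.3 N·m clockwise.
Load: 52.8 × 9.8 = 517.4 N down at 3.46 m → arm 3.46 m, τ = 517.4 × 3.46 = 1790 N·m clockwise.
Sign: 5.03 × 9.8 = 49.29 N down at 1.64 m → arm 1.64 m, τ = 49.29 × 1.64 = 80.84 N·m clockwise.
Total clockwise load moment = 2724 N·m.
The cable tension T acts at 3.55 m; only its component perpendicular to the boom, T sinθ, produces torque. sin 64° = 0.8988.
Setting net torque to zero: T × 3.55 × 0.8988 = 2724 → T = 2724 / 3.191 = 854 N.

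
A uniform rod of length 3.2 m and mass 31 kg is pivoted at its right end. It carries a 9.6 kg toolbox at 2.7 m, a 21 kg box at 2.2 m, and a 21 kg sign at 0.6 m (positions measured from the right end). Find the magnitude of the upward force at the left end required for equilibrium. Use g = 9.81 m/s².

Take moments about the right end.
Beam weight: 31 × 9.81 = 304.1 N down at 1.6 m → arm 1.6 m, τ = 304.1 × 1.6 = 486.6 N·m counterclockwise.
Toolbox: 9.6 × 9.81 = 94.18 N down at 2.7 m → arm 2.7 m, τ = 94.18 × 2.7 = 254.3 N·m counterclockwise.
Box: 21 × 9.81 = 206 N down at 2.2 m → arm 2.2 m, τ = 206 × 2.2 = 453.2 N·m counterclockwise.
Sign: 21 × 9.81 = 206 N down at 0.6 m → arm 0.6 m, τ = 206 × 0.6 = 123.6 N·m counterclockwise.
Net moment of the loads = 1318 N·m counterclockwise.
The upward force F acts at the left end, arm 3.2 m, giving F × 3.2 clockwise.
Balancing moments: F × 3.2 = 1318, giving F = 1318 / 3.2 = 412 N.

F ≈ 412 N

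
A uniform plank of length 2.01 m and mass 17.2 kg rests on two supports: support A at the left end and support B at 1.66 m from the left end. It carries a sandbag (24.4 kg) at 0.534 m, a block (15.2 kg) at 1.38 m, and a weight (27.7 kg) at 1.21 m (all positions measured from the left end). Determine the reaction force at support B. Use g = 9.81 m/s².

R_B ≈ 501 N

Take moments about support A.
Beam weight: 17.2 × 9.81 = 168.7 N down at 1.005 m → arm 1.005 m, τ = 168.7 × 1.005 = 169.5 N·m clockwise.
Sandbag: 24.4 × 9.81 = 239.4 N down at 0.534 m → arm 0.534 m, τ = 239.4 × 0.534 = 127.8 N·m clockwise.
Block: 15.2 × 9.81 = 149.1 N down at 1.38 m → arm 1.38 m, τ = 149.1 × 1.38 = 205.8 N·m clockwise.
Weight: 27.7 × 9.81 = 271.7 N down at 1.21 m → arm 1.21 m, τ = 271.7 × 1.21 = 328.8 N·m clockwise.
Net load moment about support A = 831.9 N·m clockwise.
Reaction R at support B is upward at 1.66 m, arm 1.66 m → moment R × 1.66 counterclockwise.
Balancing moments: R × 1.66 = 831.9, giving R = 501 N.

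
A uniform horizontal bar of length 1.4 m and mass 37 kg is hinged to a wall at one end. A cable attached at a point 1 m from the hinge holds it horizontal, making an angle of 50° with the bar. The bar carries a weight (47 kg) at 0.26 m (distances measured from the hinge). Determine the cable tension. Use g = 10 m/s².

Take moments about the hinge.
Beam weight: 37 × 10 = 370 N down at 0.7 m → arm 0.7 m, τ = 370 × 0.7 = 259 N·m clockwise.
Weight: 47 × 10 = 470 N down at 0.26 m → arm 0.26 m, τ = 470 × 0.26 = 122.2 N·m clockwise.
Total clockwise load moment = 381.2 N·m.
The cable tension T acts at 1 m; only its component perpendicular to the bar, T sinθ, produces torque. sin 50° = 0.766.
Στ = 0 ⇒ T × 1 × 0.766 = 381.2 ⇒ T = 381.2 / 0.766 = 498 N.

T ≈ 498 N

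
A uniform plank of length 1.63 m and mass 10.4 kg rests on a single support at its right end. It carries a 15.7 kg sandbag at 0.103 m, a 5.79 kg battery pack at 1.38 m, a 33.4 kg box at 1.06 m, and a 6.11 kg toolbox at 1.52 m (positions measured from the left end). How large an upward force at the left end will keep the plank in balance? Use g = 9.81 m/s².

F ≈ 323 N

Take moments about the right end.
Beam weight: 10.4 × 9.81 = 102 N down at 0.815 m → arm 0.815 m, τ = 102 × 0.815 = 83.13 N·m counterclockwise.
Sandbag: 15.7 × 9.81 = 154 N down at 0.103 m → arm 1.527 m, τ = 154 × 1.527 = 235.2 N·m counterclockwise.
Battery pack: 5.79 × 9.81 = 56.8 N down at 1.38 m → arm 0.25 m, τ = 56.8 × 0.25 = 14.2 N·m counterclockwise.
Box: 33.4 × 9.81 = 327.7 N down at 1.06 m → arm 0.57 m, τ = 327.7 × 0.57 = 186.8 N·m counterclockwise.
Toolbox: 6.11 × 9.81 = 59.94 N down at 1.52 m → arm 0.11 m, τ = 59.94 × 0.11 = 6.593 N·m counterclockwise.
Net moment of the loads = 525.9 N·m counterclockwise.
The upward force F acts at the left end, arm 1.63 m, giving F × 1.63 clockwise.
Στ = 0 ⇒ F × 1.63 = 525.9 ⇒ F = 525.9 / 1.63 = 323 N.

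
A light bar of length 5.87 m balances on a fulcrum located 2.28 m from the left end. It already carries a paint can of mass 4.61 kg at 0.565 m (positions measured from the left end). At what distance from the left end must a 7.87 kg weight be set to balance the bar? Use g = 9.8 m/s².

x ≈ 3.28 m from the left end

Taking torques about the fulcrum (at 2.28 m from the left end):
Paint can: 4.61 × 9.8 = 45.18 N down at 0.565 m → arm 1.715 m, τ = 45.18 × 1.715 = 77.48 N·m counterclockwise.
Net moment of existing loads = 77.48 N·m counterclockwise.
The weight weighs 7.87 × 9.8 = 77.13 N and must supply an equal clockwise moment, so its lever arm about the fulcrum is 77.48 / 77.13 = 1 m.
That puts it at 2.28 + 1 = 3.28 m from the left end.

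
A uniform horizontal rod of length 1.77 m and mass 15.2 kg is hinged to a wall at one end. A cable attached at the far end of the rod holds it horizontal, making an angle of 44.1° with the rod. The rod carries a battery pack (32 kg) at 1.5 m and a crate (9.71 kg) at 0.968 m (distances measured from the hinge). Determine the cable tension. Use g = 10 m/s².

T ≈ 575 N

Sum moments about the hinge (the unknown hinge reaction has zero arm there).
Beam weight: 15.2 × 10 = 152 N down at 0.885 m → arm 0.885 m, τ = 152 × 0.885 = 134.5 N·m clockwise.
Battery pack: 32 × 10 = 320 N down at 1.5 m → arm 1.5 m, τ = 320 × 1.5 = 480 N·m clockwise.
Crate: 9.71 × 10 = 97.1 N down at 0.968 m → arm 0.968 m, τ = 97.1 × 0.968 = 93.99 N·m clockwise.
Total clockwise load moment = 708.5 N·m.
The cable tension T acts at 1.77 m; only its component perpendicular to the rod, T sinθ, produces torque. sin 44.1° = 0.6959.
Setting net torque to zero: T × 1.77 × 0.6959 = 708.5 → T = 708.5 / 1.232 = 575 N.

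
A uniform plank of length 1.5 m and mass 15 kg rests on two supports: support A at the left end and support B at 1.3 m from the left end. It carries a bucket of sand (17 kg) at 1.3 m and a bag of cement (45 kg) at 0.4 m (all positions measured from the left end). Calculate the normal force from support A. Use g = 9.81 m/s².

R_A ≈ 368 N

Choose support B as the axis so its reaction then has zero moment arm.
Beam weight: 15 × 9.81 = 147.2 N down at 0.75 m → arm 0.55 m, τ = 147.2 × 0.55 = 80.96 N·m counterclockwise.
Bucket of sand: acts at the support B, moment arm 0 → no torque.
Bag of cement: 45 × 9.81 = 441.5 N down at 0.4 m → arm 0.9 m, τ = 441.5 × 0.9 = 397.4 N·m counterclockwise.
Net load moment about support B = 478.4 N·m counterclockwise.
Reaction R at support A is upward at 0 m, arm 1.3 m → moment R × 1.3 clockwise.
Balancing moments: R × 1.3 = 478.4, giving R = 368 N.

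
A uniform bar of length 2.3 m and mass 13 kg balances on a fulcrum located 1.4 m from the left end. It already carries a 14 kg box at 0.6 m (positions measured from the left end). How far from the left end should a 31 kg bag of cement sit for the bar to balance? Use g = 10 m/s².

Take moments about the fulcrum (at 1.4 m from the left end).
Beam weight: 13 × 10 = 130 N down at 1.15 m → arm 0.25 m, τ = 130 × 0.25 = 32.5 N·m counterclockwise.
Box: 14 × 10 = 140 N down at 0.6 m → arm 0.8 m, τ = 140 × 0.8 = 112 N·m counterclockwise.
Net moment of existing loads = 144.5 N·m counterclockwise.
The bag of cement weighs 31 × 10 = 310 N and must supply an equal clockwise moment, so its lever arm about the fulcrum is 144.5 / 310 = 0.466 m.
That puts it at 1.4 + 0.466 = 1.87 m from the left end.

x ≈ 1.87 m from the left end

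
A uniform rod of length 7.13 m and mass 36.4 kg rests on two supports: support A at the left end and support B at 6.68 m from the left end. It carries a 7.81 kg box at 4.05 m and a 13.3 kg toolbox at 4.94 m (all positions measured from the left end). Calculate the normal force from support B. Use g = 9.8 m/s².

Sum moments about support A (its reaction then has zero moment arm).
Beam weight: 36.4 × 9.8 = 356.7 N down at 3.565 m → arm 3.565 m, τ = 356.7 × 3.565 = 1272 N·m clockwise.
Box: 7.81 × 9.8 = 76.54 N down at 4.05 m → arm 4.05 m, τ = 76.54 × 4.05 = 310 N·m clockwise.
Toolbox: 13.3 × 9.8 = 130.3 N down at 4.94 m → arm 4.94 m, τ = 130.3 × 4.94 = 643.7 N·m clockwise.
Net load moment about support A = 2226 N·m clockwise.
Reaction R at support B is upward at 6.68 m, arm 6.68 m → moment R × 6.68 counterclockwise.
Στ = 0 ⇒ R × 6.68 = 2226 ⇒ R = 333 N.

R_B ≈ 333 N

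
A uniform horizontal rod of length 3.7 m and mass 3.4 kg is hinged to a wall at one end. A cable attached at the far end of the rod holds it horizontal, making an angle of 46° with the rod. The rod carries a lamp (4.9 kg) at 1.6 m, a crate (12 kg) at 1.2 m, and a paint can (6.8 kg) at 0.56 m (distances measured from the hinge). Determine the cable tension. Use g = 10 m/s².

Sum moments about the hinge (the unknown hinge reaction has zero arm there).
Beam weight: 3.4 × 10 = 34 N down at 1.85 m → arm 1.85 m, τ = 34 × 1.85 = 62.9 N·m clockwise.
Lamp: 4.9 × 10 = 49 N down at 1.6 m → arm 1.6 m, τ = 49 × 1.6 = 78.4 N·m clockwise.
Crate: 12 × 10 = 120 N down at 1.2 m → arm 1.2 m, τ = 120 × 1.2 = 144 N·m clockwise.
Paint can: 6.8 × 10 = 68 N down at 0.56 m → arm 0.56 m, τ = 68 × 0.56 = 38.08 N·m clockwise.
Total clockwise load moment = 323.4 N·m.
The cable tension T acts at 3.7 m; only its component perpendicular to the rod, T sinθ, produces torque. sin 46° = 0.7193.
Balancing moments: T × 3.7 × 0.7193 = 323.4, giving T = 323.4 / 2.661 = 122 N.

T ≈ 122 N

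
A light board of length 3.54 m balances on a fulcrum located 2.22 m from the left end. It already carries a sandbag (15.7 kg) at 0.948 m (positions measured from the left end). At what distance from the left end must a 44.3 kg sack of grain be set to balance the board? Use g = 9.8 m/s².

Taking torques about the fulcrum (at 2.22 m from the left end):
Sandbag: 15.7 × 9.8 = 153.9 N down at 0.948 m → arm 1.272 m, τ = 153.9 × 1.272 = 195.8 N·m counterclockwise.
Net moment of existing loads = 195.8 N·m counterclockwise.
The sack of grain weighs 44.3 × 9.8 = 434.1 N and must supply an equal clockwise moment, so its lever arm about the fulcrum is 195.8 / 434.1 = 0.451 m.
That puts it at 2.22 + 0.451 = 2.67 m from the left end.

x ≈ 2.67 m from the left end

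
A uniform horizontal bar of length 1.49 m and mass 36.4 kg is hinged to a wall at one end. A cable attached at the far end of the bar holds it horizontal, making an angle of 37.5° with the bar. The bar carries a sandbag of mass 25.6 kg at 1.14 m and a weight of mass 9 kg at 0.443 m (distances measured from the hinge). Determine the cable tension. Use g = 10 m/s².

Take moments about the hinge.
Beam weight: 36.4 × 10 = 364 N down at 0.745 m → arm 0.745 m, τ = 364 × 0.745 = 271.2 N·m clockwise.
Sandbag: 25.6 × 10 = 256 N down at 1.14 m → arm 1.14 m, τ = 256 × 1.14 = 291.8 N·m clockwise.
Weight: 9 × 10 = 90 N down at 0.443 m → arm 0.443 m, τ = 90 × 0.443 = 39.87 N·m clockwise.
Total clockwise load moment = 602.9 N·m.
The cable tension T acts at 1.49 m; only its component perpendicular to the bar, T sinθ, produces torque. sin 37.5° = 0.6088.
Balancing moments: T × 1.49 × 0.6088 = 602.9, giving T = 602.9 / 0.9071 = 665 N.

T ≈ 665 N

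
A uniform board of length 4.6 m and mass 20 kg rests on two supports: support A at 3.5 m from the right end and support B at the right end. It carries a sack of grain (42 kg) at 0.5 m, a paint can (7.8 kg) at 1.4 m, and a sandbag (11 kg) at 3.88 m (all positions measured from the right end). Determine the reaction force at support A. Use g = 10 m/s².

R_A ≈ 345 N

About support B:
Beam weight: 20 × 10 = 200 N down at 2.3 m → arm 2.3 m, τ = 200 × 2.3 = 460 N·m counterclockwise.
Sack of grain: 42 × 10 = 420 N down at 0.5 m → arm 0.5 m, τ = 420 × 0.5 = 210 N·m counterclockwise.
Paint can: 7.8 × 10 = 78 N down at 1.4 m → arm 1.4 m, τ = 78 × 1.4 = 109.2 N·m counterclockwise.
Sandbag: 11 × 10 = 110 N down at 3.88 m → arm 3.88 m, τ = 110 × 3.88 = 426.8 N·m counterclockwise.
Net load moment about support B = 1206 N·m counterclockwise.
Reaction R at support A is upward at 3.5 m, arm 3.5 m → moment R × 3.5 clockwise.
Setting net torque to zero: R × 3.5 = 1206 → R = 345 N.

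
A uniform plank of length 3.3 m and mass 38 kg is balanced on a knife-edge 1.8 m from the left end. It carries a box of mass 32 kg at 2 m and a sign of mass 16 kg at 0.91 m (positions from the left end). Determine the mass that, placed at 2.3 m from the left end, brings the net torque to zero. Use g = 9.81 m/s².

Taking torques about the knife-edge (at 1.8 m from the left end):
Beam weight: 38 × 9.81 = 372.8 N down at 1.65 m → arm 0.15 m, τ = 372.8 × 0.15 = 55.92 N·m counterclockwise.
Box: 32 × 9.81 = 313.9 N down at 2 m → arm 0.2 m, τ = 313.9 × 0.2 = 62.78 N·m clockwise.
Sign: 16 × 9.81 = 157 N down at 0.91 m → arm 0.89 m, τ = 157 × 0.89 = 139.7 N·m counterclockwise.
Net moment of known loads = 132.8 N·m counterclockwise.
An unknown mass m at 2.3 m has arm 0.5 m; its moment is m·g·0.5 clockwise.
Στ = 0 ⇒ m × 9.81 × 0.5 = 132.8 ⇒ m = 132.8 / (9.81 × 0.5) = 27.1 kg.

m ≈ 27.1 kg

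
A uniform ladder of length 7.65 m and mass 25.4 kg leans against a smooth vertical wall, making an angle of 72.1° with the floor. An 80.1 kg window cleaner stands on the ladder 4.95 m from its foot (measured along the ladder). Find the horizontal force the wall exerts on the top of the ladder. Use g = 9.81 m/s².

N_wall ≈ 204 N

About the foot of the ladder:
Ladder weight 25.4×9.81 = 249.2 N acts at 3.825 m along the ladder; its horizontal arm is 3.825·cos72.1° = 1.176 m → τ = 293.1 N·m clockwise.
Window cleaner: 80.1×9.81 = 785.8 N at 4.95 m → arm 1.521 m → τ = 1195 N·m clockwise.
Wall normal N acts horizontally at the top; its moment arm is the height L sinθ = 7.65·sin72.1° = 7.28 m, counterclockwise.
Setting net torque to zero: N × 7.28 = 1488 → N = 204 N.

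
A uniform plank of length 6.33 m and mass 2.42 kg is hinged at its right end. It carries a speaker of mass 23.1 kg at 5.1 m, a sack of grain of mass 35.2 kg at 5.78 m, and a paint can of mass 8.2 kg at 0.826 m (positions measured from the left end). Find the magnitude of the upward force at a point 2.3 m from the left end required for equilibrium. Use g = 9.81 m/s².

F ≈ 245 N

Taking torques about the right end:
Beam weight: 2.42 × 9.81 = 23.74 N down at 3.165 m → arm 3.165 m, τ = 23.74 × 3.165 = 75.14 N·m counterclockwise.
Speaker: 23.1 × 9.81 = 226.6 N down at 5.1 m → arm 1.23 m, τ = 226.6 × 1.23 = 278.7 N·m counterclockwise.
Sack of grain: 35.2 × 9.81 = 345.3 N down at 5.78 m → arm 0.55 m, τ = 345.3 × 0.55 = 189.9 N·m counterclockwise.
Paint can: 8.2 × 9.81 = 80.44 N down at 0.826 m → arm 5.504 m, τ = 80.44 × 5.504 = 442.7 N·m counterclockwise.
Net moment of the loads = 986.4 N·m counterclockwise.
The upward force F acts at a point 2.3 m from the left end, arm 4.03 m, giving F × 4.03 clockwise.
Balancing moments: F × 4.03 = 986.4, giving F = 986.4 / 4.03 = 245 N.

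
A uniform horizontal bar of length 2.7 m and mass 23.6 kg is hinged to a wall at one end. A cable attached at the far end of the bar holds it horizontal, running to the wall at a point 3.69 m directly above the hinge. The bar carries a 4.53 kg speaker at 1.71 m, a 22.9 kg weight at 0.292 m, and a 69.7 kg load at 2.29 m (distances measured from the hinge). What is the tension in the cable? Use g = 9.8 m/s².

T ≈ 926 N

Taking torques about the hinge:
Beam weight: 23.6 × 9.8 = 231.3 N down at 1.35 m → arm 1.35 m, τ = 231.3 × 1.35 = 312.3 N·m clockwise.
Speaker: 4.53 × 9.8 = 44.39 N down at 1.71 m → arm 1.71 m, τ = 44.39 × 1.71 = 75.91 N·m clockwise.
Weight: 22.9 × 9.8 = 224.4 N down at 0.292 m → arm 0.292 m, τ = 224.4 × 0.292 = 65.52 N·m clockwise.
Load: 69.7 × 9.8 = 683.1 N down at 2.29 m → arm 2.29 m, τ = 683.1 × 2.29 = 1564 N·m clockwise.
Total clockwise load moment = 2018 N·m.
The cable tension T acts at 2.7 m; only its component perpendicular to the bar, T sinθ, produces torque. sinθ = h/√(h²+d²) = 3.69/√(3.69²+2.7²) = 0.807.
Στ = 0 ⇒ T × 2.7 × 0.807 = 2018 ⇒ T = 2018 / 2.179 = 926 N.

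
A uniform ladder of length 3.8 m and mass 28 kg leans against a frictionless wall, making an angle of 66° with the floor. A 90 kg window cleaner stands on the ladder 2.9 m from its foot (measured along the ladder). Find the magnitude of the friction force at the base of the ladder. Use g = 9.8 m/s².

Choose the foot of the ladder as the axis so the floor normal and friction both act there and drop out.
Ladder weight 28×9.8 = 274.4 N acts at 1.9 m along the ladder; its horizontal arm is 1.9·cos66° = 0.7728 m → τ = 212.1 N·m clockwise.
Window cleaner: 90×9.8 = 882 N at 2.9 m → arm 1.18 m → τ = 1041 N·m clockwise.
Wall normal N acts horizontally at the top; its moment arm is the height L sinθ = 3.8·sin66° = 3.471 m, counterclockwise.
Στ = 0 ⇒ N × 3.471 = 1253 ⇒ N = 361 N.
ΣFx = 0: friction at the foot balances the wall's push, so f = N_wall = 361 N.

f ≈ 361 N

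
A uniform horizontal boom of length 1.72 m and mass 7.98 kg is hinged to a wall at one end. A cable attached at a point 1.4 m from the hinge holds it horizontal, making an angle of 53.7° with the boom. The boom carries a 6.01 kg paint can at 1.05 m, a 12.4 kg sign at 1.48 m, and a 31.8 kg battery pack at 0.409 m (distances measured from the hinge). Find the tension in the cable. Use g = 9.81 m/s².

Take moments about the hinge.
Beam weight: 7.98 × 9.81 = 78.28 N down at 0.86 m → arm 0.86 m, τ = 78.28 × 0.86 = 67.32 N·m clockwise.
Paint can: 6.01 × 9.81 = 58.96 N down at 1.05 m → arm 1.05 m, τ = 58.96 × 1.05 = 61.91 N·m clockwise.
Sign: 12.4 × 9.81 = 121.6 N down at 1.48 m → arm 1.48 m, τ = 121.6 × 1.48 = 180 N·m clockwise.
Battery pack: 31.8 × 9.81 = 312 N down at 0.409 m → arm 0.409 m, τ = 312 × 0.409 = 127.6 N·m clockwise.
Total clockwise load moment = 436.8 N·m.
The cable tension T acts at 1.4 m; only its component perpendicular to the boom, T sinθ, produces torque. sin 53.7° = 0.8059.
Balancing moments: T × 1.4 × 0.8059 = 436.8, giving T = 436.8 / 1.128 = 387 N.

T ≈ 387 N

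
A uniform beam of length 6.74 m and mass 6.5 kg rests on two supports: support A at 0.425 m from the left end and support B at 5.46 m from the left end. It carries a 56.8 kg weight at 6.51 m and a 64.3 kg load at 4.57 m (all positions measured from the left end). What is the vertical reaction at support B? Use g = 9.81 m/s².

R_B ≈ 1230 N

Take moments about support A.
Beam weight: 6.5 × 9.81 = 63.77 N down at 3.37 m → arm 2.945 m, τ = 63.77 × 2.945 = 187.8 N·m clockwise.
Weight: 56.8 × 9.81 = 557.2 N down at 6.51 m → arm 6.085 m, τ = 557.2 × 6.085 = 3391 N·m clockwise.
Load: 64.3 × 9.81 = 630.8 N down at 4.57 m → arm 4.145 m, τ = 630.8 × 4.145 = 2615 N·m clockwise.
Net load moment about support A = 6194 N·m clockwise.
Reaction R at support B is upward at 5.46 m, arm 5.035 m → moment R × 5.035 counterclockwise.
Στ = 0 ⇒ R × 5.035 = 6194 ⇒ R = 1230 N.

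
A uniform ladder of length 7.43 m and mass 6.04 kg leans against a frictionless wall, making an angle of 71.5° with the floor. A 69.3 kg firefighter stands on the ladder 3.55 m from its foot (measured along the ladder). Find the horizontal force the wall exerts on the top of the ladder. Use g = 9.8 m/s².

Choose the foot of the ladder as the axis so the floor normal and friction both act there and drop out.
Ladder weight 6.04×9.8 = 59.19 N acts at 3.715 m along the ladder; its horizontal arm is 3.715·cos71.5° = 1.179 m → τ = 69.79 N·m clockwise.
Firefighter: 69.3×9.8 = 679.1 N at 3.55 m → arm 1.126 m → τ = 764.7 N·m clockwise.
Wall normal N acts horizontally at the top; its moment arm is the height L sinθ = 7.43·sin71.5° = 7.046 m, counterclockwise.
Στ = 0 ⇒ N × 7.046 = 834.5 ⇒ N = 118 N.

N_wall ≈ 118 N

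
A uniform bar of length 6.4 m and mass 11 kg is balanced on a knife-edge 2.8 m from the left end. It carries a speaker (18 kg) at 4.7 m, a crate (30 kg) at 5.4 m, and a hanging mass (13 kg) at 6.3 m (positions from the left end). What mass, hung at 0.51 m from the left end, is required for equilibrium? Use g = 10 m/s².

Take moments about the knife-edge (at 2.8 m from the left end).
Beam weight: 11 × 10 = 110 N down at 3.2 m → arm 0.4 m, τ = 110 × 0.4 = 44 N·m clockwise.
Speaker: 18 × 10 = 180 N down at 4.7 m → arm 1.9 m, τ = 180 × 1.9 = 342 N·m clockwise.
Crate: 30 × 10 = 300 N down at 5.4 m → arm 2.6 m, τ = 300 × 2.6 = 780 N·m clockwise.
Hanging mass: 13 × 10 = 130 N down at 6.3 m → arm 3.5 m, τ = 130 × 3.5 = 455 N·m clockwise.
Net moment of known loads = 1621 N·m clockwise.
An unknown mass m at 0.51 m has arm 2.29 m; its moment is m·g·2.29 counterclockwise.
For rotational equilibrium, m × 10 × 2.29 = 1621, so m = 1621 / (10 × 2.29) = 70.8 kg.

m ≈ 70.8 kg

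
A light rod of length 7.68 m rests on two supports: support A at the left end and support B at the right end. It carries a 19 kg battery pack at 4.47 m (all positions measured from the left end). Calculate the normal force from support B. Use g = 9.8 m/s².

Taking torques about support A:
Battery pack: 19 × 9.8 = 186.2 N down at 4.47 m → arm 4.47 m, τ = 186.2 × 4.47 = 832.3 N·m clockwise.
Net load moment about support A = 832.3 N·m clockwise.
Reaction R at support B is upward at 7.68 m, arm 7.68 m → moment R × 7.68 counterclockwise.
Balancing moments: R × 7.68 = 832.3, giving R = 108 N.

R_B ≈ 108 N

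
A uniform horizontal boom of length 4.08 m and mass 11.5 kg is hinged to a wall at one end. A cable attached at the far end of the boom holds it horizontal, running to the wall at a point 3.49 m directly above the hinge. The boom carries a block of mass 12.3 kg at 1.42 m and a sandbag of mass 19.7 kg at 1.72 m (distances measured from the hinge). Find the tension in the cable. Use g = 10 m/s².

T ≈ 282 N

Choose the hinge as the axis so the unknown hinge reaction has zero arm there.
Beam weight: 11.5 × 10 = 115 N down at 2.04 m → arm 2.04 m, τ = 115 × 2.04 = 234.6 N·m clockwise.
Block: 12.3 × 10 = 123 N down at 1.42 m → arm 1.42 m, τ = 123 × 1.42 = 174.7 N·m clockwise.
Sandbag: 19.7 × 10 = 197 N down at 1.72 m → arm 1.72 m, τ = 197 × 1.72 = 338.8 N·m clockwise.
Total clockwise load moment = 748.1 N·m.
The cable tension T acts at 4.08 m; only its component perpendicular to the boom, T sinθ, produces torque. sinθ = h/√(h²+d²) = 3.49/√(3.49²+4.08²) = 0.65.
For rotational equilibrium, T × 4.08 × 0.65 = 748.1, so T = 748.1 / 2.652 = 282 N.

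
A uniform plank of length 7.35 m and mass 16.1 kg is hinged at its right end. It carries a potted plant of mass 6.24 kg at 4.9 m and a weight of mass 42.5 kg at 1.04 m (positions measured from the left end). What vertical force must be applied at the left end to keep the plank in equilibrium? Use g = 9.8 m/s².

F ≈ 457 N

About the right end:
Beam weight: 16.1 × 9.8 = 157.8 N down at 3.675 m → arm 3.675 m, τ = 157.8 × 3.675 = 579.9 N·m counterclockwise.
Potted plant: 6.24 × 9.8 = 61.15 N down at 4.9 m → arm 2.45 m, τ = 61.15 × 2.45 = 149.8 N·m counterclockwise.
Weight: 42.5 × 9.8 = 416.5 N down at 1.04 m → arm 6.31 m, τ = 416.5 × 6.31 = 2628 N·m counterclockwise.
Net moment of the loads = 3358 N·m counterclockwise.
The upward force F acts at the left end, arm 7.35 m, giving F × 7.35 clockwise.
Setting net torque to zero: F × 7.35 = 3358 → F = 3358 / 7.35 = 457 N.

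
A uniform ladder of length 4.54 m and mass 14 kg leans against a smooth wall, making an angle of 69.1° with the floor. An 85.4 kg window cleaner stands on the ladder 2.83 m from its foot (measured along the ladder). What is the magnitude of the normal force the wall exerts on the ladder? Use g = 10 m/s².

Sum moments about the foot of the ladder (the floor normal and friction both act there and drop out).
Ladder weight 14×10 = 140 N acts at 2.27 m along the ladder; its horizontal arm is 2.27·cos69.1° = 0.8098 m → τ = 113.4 N·m clockwise.
Window cleaner: 85.4×10 = 854 N at 2.83 m → arm 1.01 m → τ = 862.5 N·m clockwise.
Wall normal N acts horizontally at the top; its moment arm is the height L sinθ = 4.54·sin69.1° = 4.241 m, counterclockwise.
For rotational equilibrium, N × 4.241 = 975.9, so N = 230 N.

N_wall ≈ 230 N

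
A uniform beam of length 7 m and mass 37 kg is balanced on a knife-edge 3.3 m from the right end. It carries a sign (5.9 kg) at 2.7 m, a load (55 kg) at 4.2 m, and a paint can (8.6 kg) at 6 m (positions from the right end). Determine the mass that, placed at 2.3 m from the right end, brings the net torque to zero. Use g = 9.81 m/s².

Take moments about the knife-edge (at 3.3 m from the right end).
Beam weight: 37 × 9.81 = 363 N down at 3.5 m → arm 0.2 m, τ = 363 × 0.2 = 72.6 N·m counterclockwise.
Sign: 5.9 × 9.81 = 57.88 N down at 2.7 m → arm 0.6 m, τ = 57.88 × 0.6 = 34.73 N·m clockwise.
Load: 55 × 9.81 = 539.6 N down at 4.2 m → arm 0.9 m, τ = 539.6 × 0.9 = 485.6 N·m counterclockwise.
Paint can: 8.6 × 9.81 = 84.37 N down at 6 m → arm 2.7 m, τ = 84.37 × 2.7 = 227.8 N·m counterclockwise.
Net moment of known loads = 751.3 N·m counterclockwise.
An unknown mass m at 2.3 m has arm 1 m; its moment is m·g·1 clockwise.
Στ = 0 ⇒ m × 9.81 × 1 = 751.3 ⇒ m = 751.3 / (9.81 × 1) = 76.6 kg.

m ≈ 76.6 kg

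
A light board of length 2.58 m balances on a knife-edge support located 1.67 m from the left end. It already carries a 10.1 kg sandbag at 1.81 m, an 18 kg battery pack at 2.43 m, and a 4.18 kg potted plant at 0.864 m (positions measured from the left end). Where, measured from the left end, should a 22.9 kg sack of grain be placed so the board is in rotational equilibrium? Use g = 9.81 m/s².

About the knife-edge support (at 1.67 m from the left end):
Sandbag: 10.1 × 9.81 = 99.08 N down at 1.81 m → arm 0.14 m, τ = 99.08 × 0.14 = 13.87 N·m clockwise.
Battery pack: 18 × 9.81 = 176.6 N down at 2.43 m → arm 0.76 m, τ = 176.6 × 0.76 = 134.2 N·m clockwise.
Potted plant: 4.18 × 9.81 = 41.01 N down at 0.864 m → arm 0.806 m, τ = 41.01 × 0.806 = 33.05 N·m counterclockwise.
Net moment of existing loads = 115 N·m clockwise.
The sack of grain weighs 22.9 × 9.81 = 224.6 N and must supply an equal counterclockwise moment, so its lever arm about the knife-edge support is 115 / 224.6 = 0.512 m.
That puts it at 1.67 − 0.512 = 1.16 m from the left end.

x ≈ 1.16 m from the left end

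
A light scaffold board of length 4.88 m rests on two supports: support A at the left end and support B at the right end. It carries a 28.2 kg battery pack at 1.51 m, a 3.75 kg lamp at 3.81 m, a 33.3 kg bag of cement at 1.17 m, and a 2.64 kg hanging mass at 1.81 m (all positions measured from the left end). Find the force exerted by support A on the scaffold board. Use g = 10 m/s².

R_A ≈ 473 N

About support B:
Battery pack: 28.2 × 10 = 282 N down at 1.51 m → arm 3.37 m, τ = 282 × 3.37 = 950.3 N·m counterclockwise.
Lamp: 3.75 × 10 = 37.5 N down at 3.81 m → arm 1.07 m, τ = 37.5 × 1.07 = 40.12 N·m counterclockwise.
Bag of cement: 33.3 × 10 = 333 N down at 1.17 m → arm 3.71 m, τ = 333 × 3.71 = 1235 N·m counterclockwise.
Hanging mass: 2.64 × 10 = 26.4 N down at 1.81 m → arm 3.07 m, τ = 26.4 × 3.07 = 81.05 N·m counterclockwise.
Net load moment about support B = 2306 N·m counterclockwise.
Reaction R at support A is upward at 0 m, arm 4.88 m → moment R × 4.88 clockwise.
For rotational equilibrium, R × 4.88 = 2306, so R = 473 N.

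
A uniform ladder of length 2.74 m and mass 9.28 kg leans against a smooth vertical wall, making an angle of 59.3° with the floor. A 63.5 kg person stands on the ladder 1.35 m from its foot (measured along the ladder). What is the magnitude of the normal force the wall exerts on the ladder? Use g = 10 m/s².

Choose the foot of the ladder as the axis so the floor normal and friction both act there and drop out.
Ladder weight 9.28×10 = 92.8 N acts at 1.37 m along the ladder; its horizontal arm is 1.37·cos59.3° = 0.6994 m → τ = 64.9 N·m clockwise.
Person: 63.5×10 = 635 N at 1.35 m → arm 0.6892 m → τ = 437.6 N·m clockwise.
Wall normal N acts horizontally at the top; its moment arm is the height L sinθ = 2.74·sin59.3° = 2.356 m, counterclockwise.
For rotational equilibrium, N × 2.356 = 502.5, so N = 213 N.

N_wall ≈ 213 N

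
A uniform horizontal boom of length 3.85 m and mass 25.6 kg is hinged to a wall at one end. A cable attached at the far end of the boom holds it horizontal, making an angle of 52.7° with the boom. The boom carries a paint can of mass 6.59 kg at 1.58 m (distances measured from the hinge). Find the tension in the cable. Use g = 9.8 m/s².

T ≈ 191 N

Sum moments about the hinge (the unknown hinge reaction has zero arm there).
Beam weight: 25.6 × 9.8 = 250.9 N down at 1.925 m → arm 1.925 m, τ = 250.9 × 1.925 = 483 N·m clockwise.
Paint can: 6.59 × 9.8 = 64.58 N down at 1.58 m → arm 1.58 m, τ = 64.58 × 1.58 = 102 N·m clockwise.
Total clockwise load moment = 585 N·m.
The cable tension T acts at 3.85 m; only its component perpendicular to the boom, T sinθ, produces torque. sin 52.7° = 0.7955.
Στ = 0 ⇒ T × 3.85 × 0.7955 = 585 ⇒ T = 585 / 3.063 = 191 N.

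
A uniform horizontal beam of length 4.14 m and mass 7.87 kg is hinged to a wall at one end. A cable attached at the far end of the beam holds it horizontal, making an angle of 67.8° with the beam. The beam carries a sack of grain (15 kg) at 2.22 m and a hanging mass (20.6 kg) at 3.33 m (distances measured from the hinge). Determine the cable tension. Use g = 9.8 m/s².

T ≈ 302 N

Taking torques about the hinge:
Beam weight: 7.87 × 9.8 = 77.13 N down at 2.07 m → arm 2.07 m, τ = 77.13 × 2.07 = 159.7 N·m clockwise.
Sack of grain: 15 × 9.8 = 147 N down at 2.22 m → arm 2.22 m, τ = 147 × 2.22 = 326.3 N·m clockwise.
Hanging mass: 20.6 × 9.8 = 201.9 N down at 3.33 m → arm 3.33 m, τ = 201.9 × 3.33 = 672.3 N·m clockwise.
Total clockwise load moment = 1158 N·m.
The cable tension T acts at 4.14 m; only its component perpendicular to the beam, T sinθ, produces torque. sin 67.8° = 0.9259.
Setting net torque to zero: T × 4.14 × 0.9259 = 1158 → T = 1158 / 3.833 = 302 N.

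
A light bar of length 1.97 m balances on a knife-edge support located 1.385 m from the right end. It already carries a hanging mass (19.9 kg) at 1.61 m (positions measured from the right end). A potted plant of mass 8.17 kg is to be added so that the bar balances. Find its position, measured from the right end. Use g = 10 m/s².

x ≈ 0.837 m from the right end

Taking torques about the knife-edge support (at 1.385 m from the right end):
Hanging mass: 19.9 × 10 = 199 N down at 1.61 m → arm 0.225 m, τ = 199 × 0.225 = 44.77 N·m counterclockwise.
Net moment of existing loads = 44.77 N·m counterclockwise.
The potted plant weighs 8.17 × 10 = 81.7 N and must supply an equal clockwise moment, so its lever arm about the knife-edge support is 44.77 / 81.7 = 0.548 m.
That puts it at 1.385 − 0.548 = 0.837 m from the right end.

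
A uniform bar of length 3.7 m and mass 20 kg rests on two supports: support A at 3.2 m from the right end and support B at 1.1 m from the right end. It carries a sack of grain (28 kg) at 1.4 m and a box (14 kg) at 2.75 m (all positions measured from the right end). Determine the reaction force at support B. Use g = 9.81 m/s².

Take moments about support A.
Beam weight: 20 × 9.81 = 196.2 N down at 1.85 m → arm 1.35 m, τ = 196.2 × 1.35 = 264.9 N·m clockwise.
Sack of grain: 28 × 9.81 = 274.7 N down at 1.4 m → arm 1.8 m, τ = 274.7 × 1.8 = 494.5 N·m clockwise.
Box: 14 × 9.81 = 137.3 N down at 2.75 m → arm 0.45 m, τ = 137.3 × 0.45 = 61.79 N·m clockwise.
Net load moment about support A = 821.2 N·m clockwise.
Reaction R at support B is upward at 1.1 m, arm 2.1 m → moment R × 2.1 counterclockwise.
Balancing moments: R × 2.1 = 821.2, giving R = 391 N.

R_B ≈ 391 N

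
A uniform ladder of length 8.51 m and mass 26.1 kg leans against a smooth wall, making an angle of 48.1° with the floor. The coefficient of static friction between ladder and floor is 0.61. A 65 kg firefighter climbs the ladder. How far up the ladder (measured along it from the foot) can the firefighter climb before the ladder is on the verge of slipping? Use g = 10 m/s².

d ≈ 6.4 m

Choose the foot of the ladder as the axis so the floor normal and friction both act there and drop out.
Ladder weight 26.1×10 = 261 N acts at 4.255 m along the ladder; its horizontal arm is 4.255·cos48.1° = 2.842 m → τ = 741.8 N·m clockwise.
Firefighter weight 65×10 = 650 N at distance d → arm d·cos48.1° → τ = 650·d·0.6678 clockwise.
Wall normal N at the top has arm L sinθ = 6.334 m counterclockwise, so Στ = 0 gives N·6.334 = 741.8 + 434.1·d.
ΣFy = 0 ⇒ N_floor = 911 N, so the maximum friction is μ_s·N_floor = 0.61×911 = 555.7 N. ΣFx = 0 ⇒ N_wall = f, so at the slipping point N = 555.7 N.
Substituting: 555.7×6.334 = 741.8 + 434.1·d ⇒ d = (3520 − 741.8) / 434.1 = 6.4 m.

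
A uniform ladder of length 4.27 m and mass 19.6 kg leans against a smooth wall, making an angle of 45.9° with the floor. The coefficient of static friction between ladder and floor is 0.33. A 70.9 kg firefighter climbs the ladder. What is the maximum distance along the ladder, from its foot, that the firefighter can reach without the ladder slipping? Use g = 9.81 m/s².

d ≈ 1.27 m

About the foot of the ladder:
Ladder weight 19.6×9.81 = 192.3 N acts at 2.135 m along the ladder; its horizontal arm is 2.135·cos45.9° = 1.486 m → τ = 285.8 N·m clockwise.
Firefighter weight 70.9×9.81 = 695.5 N at distance d → arm d·cos45.9° → τ = 695.5·d·0.6959 clockwise.
Wall normal N at the top has arm L sinθ = 3.066 m counterclockwise, so Στ = 0 gives N·3.066 = 285.8 + 484·d.
ΣFy = 0 ⇒ N_floor = 887.8 N, so the maximum friction is μ_s·N_floor = 0.33×887.8 = 293 N. ΣFx = 0 ⇒ N_wall = f, so at the slipping point N = 293 N.
Substituting: 293×3.066 = 285.8 + 484·d ⇒ d = (898.3 − 285.8) / 484 = 1.27 m.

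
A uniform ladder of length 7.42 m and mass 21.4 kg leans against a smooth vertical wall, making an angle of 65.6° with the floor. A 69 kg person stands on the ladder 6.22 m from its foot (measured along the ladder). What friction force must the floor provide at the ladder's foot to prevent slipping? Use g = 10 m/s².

Taking torques about the foot of the ladder:
Ladder weight 21.4×10 = 214 N acts at 3.71 m along the ladder; its horizontal arm is 3.71·cos65.6° = 1.533 m → τ = 328.1 N·m clockwise.
Person: 69×10 = 690 N at 6.22 m → arm 2.57 m → τ = 1773 N·m clockwise.
Wall normal N acts horizontally at the top; its moment arm is the height L sinθ = 7.42·sin65.6° = 6.757 m, counterclockwise.
Balancing moments: N × 6.757 = 2101, giving N = 311 N.
ΣFx = 0: friction at the foot balances the wall's push, so f = N_wall = 311 N.

f ≈ 311 N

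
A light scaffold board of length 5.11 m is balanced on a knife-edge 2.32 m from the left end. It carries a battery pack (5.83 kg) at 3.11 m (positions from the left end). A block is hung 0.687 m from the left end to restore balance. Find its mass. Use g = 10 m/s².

m ≈ 2.82 kg

About the knife-edge (at 2.32 m from the left end):
Battery pack: 5.83 × 10 = 58.3 N down at 3.11 m → arm 0.79 m, τ = 58.3 × 0.79 = 46.06 N·m clockwise.
Net moment of known loads = 46.06 N·m clockwise.
An unknown mass m at 0.687 m has arm 1.633 m; its moment is m·g·1.633 counterclockwise.
Balancing moments: m × 10 × 1.633 = 46.06, giving m = 46.06 / (10 × 1.633) = 2.82 kg.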